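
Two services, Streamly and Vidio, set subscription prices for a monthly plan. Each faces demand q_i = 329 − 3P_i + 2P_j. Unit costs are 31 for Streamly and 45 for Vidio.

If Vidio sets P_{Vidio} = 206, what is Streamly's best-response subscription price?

139

Streamly's profit: π = (P_{Streamly} − 31)(329 − 3P_{Streamly} + 2P_{Vidio}).
∂π/∂P_{Streamly} = 422 − 6P_{Streamly} + 2P_{Vidio} = 0 ⇒ P_{Streamly} = 211/3 + (1/3)P_{Vidio}.
At P_{Vidio} = 206: P_{Streamly} = 211/3 + (1/3)·206 = 139.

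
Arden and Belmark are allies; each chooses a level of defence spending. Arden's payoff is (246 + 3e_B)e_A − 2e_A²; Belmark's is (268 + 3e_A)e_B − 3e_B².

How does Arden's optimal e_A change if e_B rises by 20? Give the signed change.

Expanding Arden's payoff: 246e_A + 3e_Be_A − 2e_A².
∂π/∂e_A = 246 + 3e_B − 4e_A = 0, so e_A = 61.5 + 0.75e_B.
The reaction-function slope is 0.75, so a 20-unit rise in e_B moves e_A by 0.75 × 20 = 15. Arden's best response rises — the actions are strategic complements.

15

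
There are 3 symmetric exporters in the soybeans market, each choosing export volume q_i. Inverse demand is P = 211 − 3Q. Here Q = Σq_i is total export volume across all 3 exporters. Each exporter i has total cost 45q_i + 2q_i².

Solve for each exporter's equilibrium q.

A representative exporter's profit is π_i = q_i(211 − 3Q) − 45q_i − 2q_i², with Q = q_i + Σ_{j≠i} q_j.
First-order condition: 166 − 10q_i − 3Σ_{j≠i} q_j = 0.
Imposing symmetry (q_j = q for all j) turns Σ_{j≠i} q_j into 2q, so 166 = 16q and q = 10.375.

10.375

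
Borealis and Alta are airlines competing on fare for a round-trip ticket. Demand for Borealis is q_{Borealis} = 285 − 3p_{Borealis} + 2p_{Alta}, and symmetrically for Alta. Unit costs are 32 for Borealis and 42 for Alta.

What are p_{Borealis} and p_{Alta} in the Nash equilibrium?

Borealis's profit: π = (p_{Borealis} − 32)(285 − 3p_{Borealis} + 2p_{Alta}).
∂π/∂p_{Borealis} = 381 − 6p_{Borealis} + 2p_{Alta} = 0 ⇒ p_{Borealis} = 63.5 + (1/3)p_{Alta}.
Similarly p_{Alta} = 68.5 + (1/3)p_{Borealis}.
Substituting the second reaction function into the first: p_{Borealis} = 63.5 + (1/3)(68.5 + (1/3)p_{Borealis}), which gives (8/9)p_{Borealis} = 259/3 ⇒ p_{Borealis} = 97.125.
Then p_{Alta} = 68.5 + (1/3)·97.125 = 100.875.

97.125, 100.875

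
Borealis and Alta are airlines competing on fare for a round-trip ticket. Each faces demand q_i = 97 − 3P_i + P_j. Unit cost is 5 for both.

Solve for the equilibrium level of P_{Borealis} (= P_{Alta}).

22.4

Borealis's profit: π = (P_{Borealis} − 5)(97 − 3P_{Borealis} + P_{Alta}).
∂π/∂P_{Borealis} = 112 − 6P_{Borealis} + P_{Alta} = 0 ⇒ P_{Borealis} = 56/3 + (1/6)P_{Alta}.
Setting P_{Borealis} = P_{Alta} in the reaction function: P_{Borealis} = 56/3 + (1/6)P_{Borealis}, so P_{Borealis} = (56/3) / (5/6) = 22.4.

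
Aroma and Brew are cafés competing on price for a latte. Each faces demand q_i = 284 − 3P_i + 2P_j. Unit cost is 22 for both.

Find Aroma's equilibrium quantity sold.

196.5

Aroma's profit: π = (P_{Aroma} − 22)(284 − 3P_{Aroma} + 2P_{Brew}).
∂π/∂P_{Aroma} = 350 − 6P_{Aroma} + 2P_{Brew} = 0 ⇒ P_{Aroma} = 175/3 + (1/3)P_{Brew}.
The game is symmetric, so in equilibrium P_{Brew} = P_{Aroma}: the reaction function gives (2/3)P_{Aroma} = 175/3, hence P_{Aroma} = 87.5.
q_{Aroma} = 284 − 3·87.5 + 2·87.5 = 196.5.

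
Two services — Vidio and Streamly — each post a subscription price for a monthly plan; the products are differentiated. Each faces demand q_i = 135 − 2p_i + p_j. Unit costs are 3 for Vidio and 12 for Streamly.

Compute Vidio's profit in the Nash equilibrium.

4086.08

Vidio's profit: π = (p_{Vidio} − 3)(135 − 2p_{Vidio} + p_{Streamly}).
∂π/∂p_{Vidio} = 141 − 4p_{Vidio} + p_{Streamly} = 0 ⇒ p_{Vidio} = 35.25 + 0.25p_{Streamly}.
Similarly p_{Streamly} = 39.75 + 0.25p_{Vidio}.
Plugging p_{Streamly} into Vidio's best response: p_{Vidio} = 35.25 + 0.25(39.75 + 0.25p_{Vidio}) ⇒ 0.9375p_{Vidio} = 45.1875, so p_{Vidio} = 48.2.
Then p_{Streamly} = 39.75 + 0.25·48.2 = 51.8.
q_{Vidio} = 135 − 2·48.2 + 51.8 = 90.4.
Profit = (48.2 − 3)·90.4 = 4086.08.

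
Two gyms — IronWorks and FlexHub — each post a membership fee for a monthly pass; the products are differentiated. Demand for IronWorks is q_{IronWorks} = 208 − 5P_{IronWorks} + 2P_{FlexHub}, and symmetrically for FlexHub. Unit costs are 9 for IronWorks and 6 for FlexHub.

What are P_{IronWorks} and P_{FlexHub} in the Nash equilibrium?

31.3125, 30.0625

IronWorks's profit: π = (P_{IronWorks} − 9)(208 − 5P_{IronWorks} + 2P_{FlexHub}).
∂π/∂P_{IronWorks} = 253 − 10P_{IronWorks} + 2P_{FlexHub} = 0 ⇒ P_{IronWorks} = 25.3 + 0.2P_{FlexHub}.
Similarly P_{FlexHub} = 23.8 + 0.2P_{IronWorks}.
Solving the two reaction functions simultaneously: (1 − (0.2)(0.2))P_{IronWorks} = 25.3 + 0.2·23.8, so 0.96P_{IronWorks} = 30.06 and P_{IronWorks} = 31.3125.
Then P_{FlexHub} = 23.8 + 0.2·31.3125 = 30.0625.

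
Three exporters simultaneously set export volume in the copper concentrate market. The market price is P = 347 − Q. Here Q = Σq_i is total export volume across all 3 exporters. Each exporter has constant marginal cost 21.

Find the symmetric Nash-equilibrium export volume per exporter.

81.5

A representative exporter's profit is π_i = q_i(347 − Q) − 21q_i, with Q = q_i + Σ_{j≠i} q_j.
First-order condition: 326 − 2q_i − Σ_{j≠i} q_j = 0.
In a symmetric equilibrium every exporter chooses the same q, so Σ_{j≠i} q_j = 2q. The condition becomes 326 − 4q = 0, giving q = 326/4 = 81.5.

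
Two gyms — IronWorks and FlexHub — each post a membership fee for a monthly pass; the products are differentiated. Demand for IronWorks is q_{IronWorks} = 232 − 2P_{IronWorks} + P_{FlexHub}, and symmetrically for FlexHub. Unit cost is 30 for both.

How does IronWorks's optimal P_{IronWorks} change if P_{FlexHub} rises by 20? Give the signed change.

5

IronWorks's profit: π = (P_{IronWorks} − 30)(232 − 2P_{IronWorks} + P_{FlexHub}).
∂π/∂P_{IronWorks} = 292 − 4P_{IronWorks} + P_{FlexHub} = 0 ⇒ P_{IronWorks} = 73 + 0.25P_{FlexHub}.
The reaction-function slope is 0.25, so a 20-unit rise in P_{FlexHub} moves P_{IronWorks} by 0.25 × 20 = 5. IronWorks's best response rises — the actions are strategic complements.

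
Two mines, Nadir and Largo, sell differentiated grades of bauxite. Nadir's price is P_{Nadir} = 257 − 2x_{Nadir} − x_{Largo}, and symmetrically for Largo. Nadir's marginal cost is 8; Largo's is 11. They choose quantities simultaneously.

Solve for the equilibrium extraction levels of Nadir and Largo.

Mine Nadir's profit: π = x_{Nadir}(257 − 2x_{Nadir} − x_{Largo}) − 8x_{Nadir}.
∂π/∂x_{Nadir} = 249 − 4x_{Nadir} − x_{Largo} = 0 ⇒ x_{Nadir} = 62.25 − 0.25x_{Largo}.
Similarly x_{Largo} = 61.5 − 0.25x_{Nadir}.
Plugging x_{Largo} into Nadir's best response: x_{Nadir} = 62.25 − 0.25(61.5 − 0.25x_{Nadir}) ⇒ 0.9375x_{Nadir} = 46.875, so x_{Nadir} = 50.
Then x_{Largo} = 61.5 − 0.25·50 = 49.

50, 49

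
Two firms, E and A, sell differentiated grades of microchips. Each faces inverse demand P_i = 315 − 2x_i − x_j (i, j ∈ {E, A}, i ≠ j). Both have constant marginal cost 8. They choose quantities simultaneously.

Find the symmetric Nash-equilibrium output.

Firm E's profit: π = x_E(315 − 2x_E − x_A) − 8x_E.
∂π/∂x_E = 307 − 4x_E − x_A = 0 ⇒ x_E = 76.75 − 0.25x_A.
By symmetry x_A = x_E; substituting into the reaction function, 1.25x_E = 76.75 and x_E = 61.4.

61.4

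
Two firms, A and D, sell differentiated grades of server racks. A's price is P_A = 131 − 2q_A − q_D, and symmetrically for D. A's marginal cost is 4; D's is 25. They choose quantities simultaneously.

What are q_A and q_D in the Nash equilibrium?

26.8, 19.8

Firm A's profit: π = q_A(131 − 2q_A − q_D) − 4q_A.
∂π/∂q_A = 127 − 4q_A − q_D = 0 ⇒ q_A = 31.75 − 0.25q_D.
Similarly q_D = 26.5 − 0.25q_A.
Plugging q_D into A's best response: q_A = 31.75 − 0.25(26.5 − 0.25q_A) ⇒ 0.9375q_A = 25.125, so q_A = 26.8.
Then q_D = 26.5 − 0.25·26.8 = 19.8.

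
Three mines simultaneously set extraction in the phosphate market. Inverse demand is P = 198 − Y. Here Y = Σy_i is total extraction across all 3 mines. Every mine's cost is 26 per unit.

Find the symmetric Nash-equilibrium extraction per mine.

43

A representative mine's profit is π_i = y_i(198 − Y) − 26y_i, with Y = y_i + Σ_{j≠i} y_j.
First-order condition: 172 − 2y_i − Σ_{j≠i} y_j = 0.
In a symmetric equilibrium every mine chooses the same y, so Σ_{j≠i} y_j = 2y. The condition becomes 172 − 4y = 0, giving y = 172/4 = 43.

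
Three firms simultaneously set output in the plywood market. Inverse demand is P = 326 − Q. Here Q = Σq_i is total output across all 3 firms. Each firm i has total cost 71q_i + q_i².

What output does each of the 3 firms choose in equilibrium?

42.5

A representative firm's profit is π_i = q_i(326 − Q) − 71q_i − q_i², with Q = q_i + Σ_{j≠i} q_j.
First-order condition: 255 − 4q_i − Σ_{j≠i} q_j = 0.
With identical firms, set every q_j = q: then 255 − 4q − 2q = 0, i.e. q = 255/6 = 42.5.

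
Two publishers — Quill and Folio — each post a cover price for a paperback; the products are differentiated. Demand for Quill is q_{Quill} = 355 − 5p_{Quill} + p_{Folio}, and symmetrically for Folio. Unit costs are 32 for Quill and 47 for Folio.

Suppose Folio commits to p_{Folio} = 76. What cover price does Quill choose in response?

Quill's profit: π = (p_{Quill} − 32)(355 − 5p_{Quill} + p_{Folio}).
∂π/∂p_{Quill} = 515 − 10p_{Quill} + p_{Folio} = 0 ⇒ p_{Quill} = 51.5 + 0.1p_{Folio}.
At p_{Folio} = 76: p_{Quill} = 51.5 + 0.1·76 = 59.1.

59.1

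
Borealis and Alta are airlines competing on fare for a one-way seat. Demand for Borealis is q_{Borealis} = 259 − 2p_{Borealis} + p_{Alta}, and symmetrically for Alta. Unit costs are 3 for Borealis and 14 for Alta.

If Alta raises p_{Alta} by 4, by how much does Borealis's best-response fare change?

1

Borealis's profit: π = (p_{Borealis} − 3)(259 − 2p_{Borealis} + p_{Alta}).
∂π/∂p_{Borealis} = 265 − 4p_{Borealis} + p_{Alta} = 0 ⇒ p_{Borealis} = 66.25 + 0.25p_{Alta}.
The reaction-function slope is 0.25, so a 4-unit rise in p_{Alta} moves p_{Borealis} by 0.25 × 4 = 1. Borealis's best response rises — the actions are strategic complements.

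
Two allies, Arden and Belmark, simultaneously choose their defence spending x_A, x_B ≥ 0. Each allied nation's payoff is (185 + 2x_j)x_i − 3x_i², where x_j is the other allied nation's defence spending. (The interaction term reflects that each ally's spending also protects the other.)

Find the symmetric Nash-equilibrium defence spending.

46.25

Arden's payoff is (185 + 2x_B)x_A − 3x_A².
∂π/∂x_A = 185 + 2x_B − 6x_A = 0, so x_A = 185/6 + (1/3)x_B.
By symmetry x_B = x_A; substituting into the reaction function, (2/3)x_A = 185/6 and x_A = 46.25.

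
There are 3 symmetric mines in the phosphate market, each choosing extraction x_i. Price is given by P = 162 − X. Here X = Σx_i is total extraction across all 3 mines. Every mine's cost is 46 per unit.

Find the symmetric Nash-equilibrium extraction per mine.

A representative mine's profit is π_i = x_i(162 − X) − 46x_i, with X = x_i + Σ_{j≠i} x_j.
First-order condition: 116 − 2x_i − Σ_{j≠i} x_j = 0.
In a symmetric equilibrium every mine chooses the same x, so Σ_{j≠i} x_j = 2x. The condition becomes 116 − 4x = 0, giving x = 116/4 = 29.

29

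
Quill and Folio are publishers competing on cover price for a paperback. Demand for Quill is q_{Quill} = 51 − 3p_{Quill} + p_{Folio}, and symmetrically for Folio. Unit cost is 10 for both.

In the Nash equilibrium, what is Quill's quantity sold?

Quill's profit: π = (p_{Quill} − 10)(51 − 3p_{Quill} + p_{Folio}).
∂π/∂p_{Quill} = 81 − 6p_{Quill} + p_{Folio} = 0 ⇒ p_{Quill} = 13.5 + (1/6)p_{Folio}.
By symmetry p_{Folio} = p_{Quill}; substituting into the reaction function, (5/6)p_{Quill} = 13.5 and p_{Quill} = 16.2.
q_{Quill} = 51 − 3·16.2 + 16.2 = 18.6.

18.6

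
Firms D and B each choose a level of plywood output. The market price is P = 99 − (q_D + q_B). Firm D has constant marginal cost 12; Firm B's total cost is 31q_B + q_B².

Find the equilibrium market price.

Firm D's profit: π = q_D(99 − (q_D + q_B)) − 12q_D.
∂π/∂q_D = 87 − 2q_D − q_B = 0, so q_D = 43.5 − 0.5q_B.
For B: ∂π/∂q_B = 68 − 4q_B − q_D = 0 ⇒ q_B = 17 − 0.25q_D.
Plugging q_B into D's best response: q_D = 43.5 − 0.5(17 − 0.25q_D) ⇒ 0.875q_D = 35, so q_D = 40.
Then q_B = 17 − 0.25·40 = 7.
Equilibrium price: P = 99 − 47 = 52.

52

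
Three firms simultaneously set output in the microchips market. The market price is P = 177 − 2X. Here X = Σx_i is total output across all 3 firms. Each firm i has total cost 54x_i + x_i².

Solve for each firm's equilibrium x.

A representative firm's profit is π_i = x_i(177 − 2X) − 54x_i − x_i², with X = x_i + Σ_{j≠i} x_j.
First-order condition: 123 − 6x_i − 2Σ_{j≠i} x_j = 0.
With identical firms, set every x_j = x: then 123 − 6x − 4x = 0, i.e. x = 123/10 = 12.3.

12.3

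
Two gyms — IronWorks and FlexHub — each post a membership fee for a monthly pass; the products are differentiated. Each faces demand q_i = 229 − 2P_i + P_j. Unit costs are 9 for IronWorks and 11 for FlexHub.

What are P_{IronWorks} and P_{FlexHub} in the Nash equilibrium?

82.6, 83.4

IronWorks's profit: π = (P_{IronWorks} − 9)(229 − 2P_{IronWorks} + P_{FlexHub}).
∂π/∂P_{IronWorks} = 247 − 4P_{IronWorks} + P_{FlexHub} = 0 ⇒ P_{IronWorks} = 61.75 + 0.25P_{FlexHub}.
Similarly P_{FlexHub} = 62.75 + 0.25P_{IronWorks}.
Solving the two reaction functions simultaneously: (1 − (0.25)(0.25))P_{IronWorks} = 61.75 + 0.25·62.75, so 0.9375P_{IronWorks} = 77.4375 and P_{IronWorks} = 82.6.
Then P_{FlexHub} = 62.75 + 0.25·82.6 = 83.4.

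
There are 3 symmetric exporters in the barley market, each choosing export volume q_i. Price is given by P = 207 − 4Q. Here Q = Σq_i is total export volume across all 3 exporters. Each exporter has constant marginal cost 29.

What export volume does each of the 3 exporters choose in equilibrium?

A representative exporter's profit is π_i = q_i(207 − 4Q) − 29q_i, with Q = q_i + Σ_{j≠i} q_j.
First-order condition: 178 − 8q_i − 4Σ_{j≠i} q_j = 0.
In a symmetric equilibrium every exporter chooses the same q, so Σ_{j≠i} q_j = 2q. The condition becomes 178 − 16q = 0, giving q = 178/16 = 11.125.

11.125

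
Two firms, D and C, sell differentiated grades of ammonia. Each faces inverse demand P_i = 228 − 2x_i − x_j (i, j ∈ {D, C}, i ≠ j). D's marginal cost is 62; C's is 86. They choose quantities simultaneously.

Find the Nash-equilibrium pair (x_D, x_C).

34.8, 26.8

Firm D's profit: π = x_D(228 − 2x_D − x_C) − 62x_D.
∂π/∂x_D = 166 − 4x_D − x_C = 0 ⇒ x_D = 41.5 − 0.25x_C.
Similarly x_C = 35.5 − 0.25x_D.
Plugging x_C into D's best response: x_D = 41.5 − 0.25(35.5 − 0.25x_D) ⇒ 0.9375x_D = 32.625, so x_D = 34.8.
Then x_C = 35.5 − 0.25·34.8 = 26.8.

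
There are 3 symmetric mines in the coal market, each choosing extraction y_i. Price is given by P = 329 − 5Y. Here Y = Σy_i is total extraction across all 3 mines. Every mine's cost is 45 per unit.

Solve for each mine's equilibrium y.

14.2

A representative mine's profit is π_i = y_i(329 − 5Y) − 45y_i, with Y = y_i + Σ_{j≠i} y_j.
First-order condition: 284 − 10y_i − 5Σ_{j≠i} y_j = 0.
With identical mines, set every y_j = y: then 284 − 10y − 10y = 0, i.e. y = 284/20 = 14.2.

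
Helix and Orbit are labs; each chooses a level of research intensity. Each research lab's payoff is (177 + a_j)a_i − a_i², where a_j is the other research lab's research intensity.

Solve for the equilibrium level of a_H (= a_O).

177

Helix's payoff is (177 + a_O)a_H − a_H².
∂π/∂a_H = 177 + a_O − 2a_H = 0, so a_H = 88.5 + 0.5a_O.
The game is symmetric, so in equilibrium a_O = a_H: the reaction function gives 0.5a_H = 88.5, hence a_H = 177.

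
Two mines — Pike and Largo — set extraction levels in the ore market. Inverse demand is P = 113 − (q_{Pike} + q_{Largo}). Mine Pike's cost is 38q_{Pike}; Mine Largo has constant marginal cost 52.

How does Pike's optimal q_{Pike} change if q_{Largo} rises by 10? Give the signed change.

Mine Pike's profit: π = q_{Pike}(113 − (q_{Pike} + q_{Largo})) − 38q_{Pike}.
∂π/∂q_{Pike} = 75 − 2q_{Pike} − q_{Largo} = 0, so q_{Pike} = 37.5 − 0.5q_{Largo}.
The reaction-function slope is −0.5, so a 10-unit rise in q_{Largo} moves q_{Pike} by −0.5 × 10 = −5. Pike's best response falls — the actions are strategic substitutes.

-5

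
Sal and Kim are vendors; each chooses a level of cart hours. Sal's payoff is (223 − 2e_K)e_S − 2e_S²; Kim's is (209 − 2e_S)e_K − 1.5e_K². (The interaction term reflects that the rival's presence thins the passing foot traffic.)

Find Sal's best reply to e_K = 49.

31.25

Expanding Sal's payoff: 223e_S − 2e_Ke_S − 2e_S².
∂π/∂e_S = 223 − 2e_K − 4e_S = 0, so e_S = 55.75 − 0.5e_K.
At e_K = 49: e_S = 55.75 − 0.5·49 = 31.25.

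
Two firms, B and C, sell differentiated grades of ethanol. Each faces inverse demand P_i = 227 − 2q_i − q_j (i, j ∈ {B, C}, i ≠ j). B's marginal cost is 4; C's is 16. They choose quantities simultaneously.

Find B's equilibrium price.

94.8

Firm B's profit: π = q_B(227 − 2q_B − q_C) − 4q_B.
∂π/∂q_B = 223 − 4q_B − q_C = 0 ⇒ q_B = 55.75 − 0.25q_C.
Similarly q_C = 52.75 − 0.25q_B.
Substituting the second reaction function into the first: q_B = 55.75 − 0.25(52.75 − 0.25q_B), which gives 0.9375q_B = 42.5625 ⇒ q_B = 45.4.
Then q_C = 52.75 − 0.25·45.4 = 41.4.
P_B = 227 − 2·45.4 − 41.4 = 94.8.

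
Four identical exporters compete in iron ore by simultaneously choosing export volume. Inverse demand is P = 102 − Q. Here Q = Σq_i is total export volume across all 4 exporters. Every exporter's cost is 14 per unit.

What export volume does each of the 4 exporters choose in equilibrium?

17.6

A representative exporter's profit is π_i = q_i(102 − Q) − 14q_i, with Q = q_i + Σ_{j≠i} q_j.
First-order condition: 88 − 2q_i − Σ_{j≠i} q_j = 0.
Imposing symmetry (q_j = q for all j) turns Σ_{j≠i} q_j into 3q, so 88 = 5q and q = 17.6.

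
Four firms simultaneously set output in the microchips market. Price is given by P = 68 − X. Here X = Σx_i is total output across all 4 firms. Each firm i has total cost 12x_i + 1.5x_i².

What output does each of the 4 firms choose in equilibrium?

7

A representative firm's profit is π_i = x_i(68 − X) − 12x_i − 1.5x_i², with X = x_i + Σ_{j≠i} x_j.
First-order condition: 56 − 5x_i − Σ_{j≠i} x_j = 0.
Imposing symmetry (x_j = x for all j) turns Σ_{j≠i} x_j into 3x, so 56 = 8x and x = 7.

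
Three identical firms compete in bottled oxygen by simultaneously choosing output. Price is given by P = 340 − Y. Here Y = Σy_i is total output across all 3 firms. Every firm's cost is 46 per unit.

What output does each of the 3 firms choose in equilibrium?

73.5

A representative firm's profit is π_i = y_i(340 − Y) − 46y_i, with Y = y_i + Σ_{j≠i} y_j.
First-order condition: 294 − 2y_i − Σ_{j≠i} y_j = 0.
In a symmetric equilibrium every firm chooses the same y, so Σ_{j≠i} y_j = 2y. The condition becomes 294 − 4y = 0, giving y = 294/4 = 73.5.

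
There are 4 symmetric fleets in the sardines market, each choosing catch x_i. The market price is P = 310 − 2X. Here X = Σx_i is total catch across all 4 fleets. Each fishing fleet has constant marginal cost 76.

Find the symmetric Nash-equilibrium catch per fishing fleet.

23.4

A representative fishing fleet's profit is π_i = x_i(310 − 2X) − 76x_i, with X = x_i + Σ_{j≠i} x_j.
First-order condition: 234 − 4x_i − 2Σ_{j≠i} x_j = 0.
In a symmetric equilibrium every fishing fleet chooses the same x, so Σ_{j≠i} x_j = 3x. The condition becomes 234 − 10x = 0, giving x = 234/10 = 23.4.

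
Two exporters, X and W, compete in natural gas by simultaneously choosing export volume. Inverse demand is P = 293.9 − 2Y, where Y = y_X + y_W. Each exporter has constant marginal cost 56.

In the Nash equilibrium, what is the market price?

135.3

Exporter X's profit: π = y_X(293.9 − 2(y_X + y_W)) − 56y_X.
∂π/∂y_X = 237.9 − 4y_X − 2y_W = 0, so y_X = 59.475 − 0.5y_W.
By symmetry y_W = y_X; substituting into the reaction function, 1.5y_X = 59.475 and y_X = 39.65.
Equilibrium price: P = 293.9 − 2·79.3 = 135.3.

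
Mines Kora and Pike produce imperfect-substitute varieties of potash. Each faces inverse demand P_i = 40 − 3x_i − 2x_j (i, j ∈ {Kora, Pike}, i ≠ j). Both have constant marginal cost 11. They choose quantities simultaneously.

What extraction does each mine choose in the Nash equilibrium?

Mine Kora's profit: π = x_{Kora}(40 − 3x_{Kora} − 2x_{Pike}) − 11x_{Kora}.
∂π/∂x_{Kora} = 29 − 6x_{Kora} − 2x_{Pike} = 0 ⇒ x_{Kora} = 29/6 − (1/3)x_{Pike}.
Setting x_{Kora} = x_{Pike} in the reaction function: x_{Kora} = 29/6 − (1/3)x_{Kora}, so x_{Kora} = (29/6) / (4/3) = 3.625.

3.625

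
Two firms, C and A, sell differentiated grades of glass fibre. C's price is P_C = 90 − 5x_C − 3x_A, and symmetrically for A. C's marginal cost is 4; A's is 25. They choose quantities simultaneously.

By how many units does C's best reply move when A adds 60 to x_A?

Firm C's profit: π = x_C(90 − 5x_C − 3x_A) − 4x_C.
∂π/∂x_C = 86 − 10x_C − 3x_A = 0 ⇒ x_C = 8.6 − 0.3x_A.
The reaction-function slope is −0.3, so a 60-unit rise in x_A moves x_C by −0.3 × 60 = −18. C's best response falls — the actions are strategic substitutes.

-18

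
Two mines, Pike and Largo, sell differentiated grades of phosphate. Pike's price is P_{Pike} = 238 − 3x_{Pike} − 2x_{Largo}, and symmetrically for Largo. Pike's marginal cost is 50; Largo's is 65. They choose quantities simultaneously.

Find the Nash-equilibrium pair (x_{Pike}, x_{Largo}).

Mine Pike's profit: π = x_{Pike}(238 − 3x_{Pike} − 2x_{Largo}) − 50x_{Pike}.
∂π/∂x_{Pike} = 188 − 6x_{Pike} − 2x_{Largo} = 0 ⇒ x_{Pike} = 94/3 − (1/3)x_{Largo}.
Similarly x_{Largo} = 173/6 − (1/3)x_{Pike}.
Plugging x_{Largo} into Pike's best response: x_{Pike} = 94/3 − (1/3)(173/6 − (1/3)x_{Pike}) ⇒ (8/9)x_{Pike} = 391/18, so x_{Pike} = 24.4375.
Then x_{Largo} = 173/6 − (1/3)·24.4375 = 20.6875.

24.4375, 20.6875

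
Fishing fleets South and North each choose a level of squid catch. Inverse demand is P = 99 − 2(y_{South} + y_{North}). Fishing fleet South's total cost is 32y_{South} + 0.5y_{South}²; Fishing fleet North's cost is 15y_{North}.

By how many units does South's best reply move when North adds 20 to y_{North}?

Fishing fleet South's profit: π = y_{South}(99 − 2(y_{South} + y_{North})) − 32y_{South} − 0.5y_{South}².
∂π/∂y_{South} = 67 − 5y_{South} − 2y_{North} = 0, so y_{South} = 13.4 − 0.4y_{North}.
The reaction-function slope is −0.4, so a 20-unit rise in y_{North} moves y_{South} by −0.4 × 20 = −8. South's best response falls — the actions are strategic substitutes.

-8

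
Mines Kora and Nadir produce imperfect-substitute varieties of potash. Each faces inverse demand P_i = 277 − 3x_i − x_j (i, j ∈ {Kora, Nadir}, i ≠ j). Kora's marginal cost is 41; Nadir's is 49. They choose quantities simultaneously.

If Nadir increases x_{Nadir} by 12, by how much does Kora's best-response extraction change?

Mine Kora's profit: π = x_{Kora}(277 − 3x_{Kora} − x_{Nadir}) − 41x_{Kora}.
∂π/∂x_{Kora} = 236 − 6x_{Kora} − x_{Nadir} = 0 ⇒ x_{Kora} = 118/3 − (1/6)x_{Nadir}.
The reaction-function slope is −1/6, so a 12-unit rise in x_{Nadir} moves x_{Kora} by −1/6 × 12 = −2. Kora's best response falls — the actions are strategic substitutes.

-2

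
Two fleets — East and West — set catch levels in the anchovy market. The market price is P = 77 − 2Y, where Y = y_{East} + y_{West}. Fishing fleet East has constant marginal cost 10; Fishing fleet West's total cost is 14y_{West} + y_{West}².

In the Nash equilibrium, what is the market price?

Fishing fleet East's profit: π = y_{East}(77 − 2(y_{East} + y_{West})) − 10y_{East}.
∂π/∂y_{East} = 67 − 4y_{East} − 2y_{West} = 0, so y_{East} = 16.75 − 0.5y_{West}.
For West: ∂π/∂y_{West} = 63 − 6y_{West} − 2y_{East} = 0 ⇒ y_{West} = 10.5 − (1/3)y_{East}.
Plugging y_{West} into East's best response: y_{East} = 16.75 − 0.5(10.5 − (1/3)y_{East}) ⇒ (5/6)y_{East} = 11.5, so y_{East} = 13.8.
Then y_{West} = 10.5 − (1/3)·13.8 = 5.9.
Equilibrium price: P = 77 − 2·19.7 = 37.6.

37.6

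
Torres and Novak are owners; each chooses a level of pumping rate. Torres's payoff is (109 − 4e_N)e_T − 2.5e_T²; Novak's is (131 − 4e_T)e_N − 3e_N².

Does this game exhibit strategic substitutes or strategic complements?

Expanding Torres's payoff: 109e_T − 4e_Ne_T − 2.5e_T².
∂π/∂e_T = 109 − 4e_N − 5e_T = 0, so e_T = 21.8 − 0.8e_N.
The best-response slope de_T/de_N = −0.8 < 0: the reaction function is downward-sloping, so the choices are strategic substitutes.

strategic substitutes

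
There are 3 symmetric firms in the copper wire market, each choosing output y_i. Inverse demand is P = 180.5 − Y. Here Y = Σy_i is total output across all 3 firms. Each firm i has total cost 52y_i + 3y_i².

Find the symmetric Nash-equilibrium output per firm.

A representative firm's profit is π_i = y_i(180.5 − Y) − 52y_i − 3y_i², with Y = y_i + Σ_{j≠i} y_j.
First-order condition: 128.5 − 8y_i − Σ_{j≠i} y_j = 0.
Imposing symmetry (y_j = y for all j) turns Σ_{j≠i} y_j into 2y, so 128.5 = 10y and y = 12.85.

12.85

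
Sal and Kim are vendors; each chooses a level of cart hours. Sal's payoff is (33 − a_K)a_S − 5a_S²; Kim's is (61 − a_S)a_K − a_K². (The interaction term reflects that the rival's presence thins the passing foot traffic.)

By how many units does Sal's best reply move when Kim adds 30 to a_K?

Expanding Sal's payoff: 33a_S − a_Ka_S − 5a_S².
∂π/∂a_S = 33 − a_K − 10a_S = 0, so a_S = 3.3 − 0.1a_K.
The reaction-function slope is −0.1, so a 30-unit rise in a_K moves a_S by −0.1 × 30 = −3. Sal's best response falls — the actions are strategic substitutes.

-3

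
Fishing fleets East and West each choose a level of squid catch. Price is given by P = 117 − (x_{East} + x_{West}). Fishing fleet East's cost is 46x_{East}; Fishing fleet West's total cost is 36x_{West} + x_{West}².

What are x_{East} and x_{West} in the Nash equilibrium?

29, 13

Fishing fleet East's profit: π = x_{East}(117 − (x_{East} + x_{West})) − 46x_{East}.
∂π/∂x_{East} = 71 − 2x_{East} − x_{West} = 0, so x_{East} = 35.5 − 0.5x_{West}.
For West: ∂π/∂x_{West} = 81 − 4x_{West} − x_{East} = 0 ⇒ x_{West} = 20.25 − 0.25x_{East}.
Solving the two reaction functions simultaneously: (1 − (−0.5)(−0.25))x_{East} = 35.5 − 0.5·20.25, so 0.875x_{East} = 25.375 and x_{East} = 29.
Then x_{West} = 20.25 − 0.25·29 = 13.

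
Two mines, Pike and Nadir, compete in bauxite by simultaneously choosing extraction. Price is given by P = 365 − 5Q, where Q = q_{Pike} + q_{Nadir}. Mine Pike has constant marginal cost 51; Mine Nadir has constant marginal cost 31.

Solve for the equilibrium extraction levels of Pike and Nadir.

19.6, 23.6

Mine Pike's profit: π = q_{Pike}(365 − 5(q_{Pike} + q_{Nadir})) − 51q_{Pike}.
∂π/∂q_{Pike} = 314 − 10q_{Pike} − 5q_{Nadir} = 0, so q_{Pike} = 31.4 − 0.5q_{Nadir}.
By the same steps for Nadir: q_{Nadir} = 33.4 − 0.5q_{Pike}.
Solving the two reaction functions simultaneously: (1 − (−0.5)(−0.5))q_{Pike} = 31.4 − 0.5·33.4, so 0.75q_{Pike} = 14.7 and q_{Pike} = 19.6.
Then q_{Nadir} = 33.4 − 0.5·19.6 = 23.6.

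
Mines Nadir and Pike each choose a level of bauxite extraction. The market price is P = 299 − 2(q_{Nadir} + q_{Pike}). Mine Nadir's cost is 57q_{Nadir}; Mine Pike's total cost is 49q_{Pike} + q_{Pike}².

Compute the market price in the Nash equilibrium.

Mine Nadir's profit: π = q_{Nadir}(299 − 2(q_{Nadir} + q_{Pike})) − 57q_{Nadir}.
∂π/∂q_{Nadir} = 242 − 4q_{Nadir} − 2q_{Pike} = 0, so q_{Nadir} = 60.5 − 0.5q_{Pike}.
For Pike: ∂π/∂q_{Pike} = 250 − 6q_{Pike} − 2q_{Nadir} = 0 ⇒ q_{Pike} = 125/3 − (1/3)q_{Nadir}.
Substituting the second reaction function into the first: q_{Nadir} = 60.5 − 0.5(125/3 − (1/3)q_{Nadir}), which gives (5/6)q_{Nadir} = 119/3 ⇒ q_{Nadir} = 47.6.
Then q_{Pike} = 125/3 − (1/3)·47.6 = 25.8.
Equilibrium price: P = 299 − 2·73.4 = 152.2.

152.2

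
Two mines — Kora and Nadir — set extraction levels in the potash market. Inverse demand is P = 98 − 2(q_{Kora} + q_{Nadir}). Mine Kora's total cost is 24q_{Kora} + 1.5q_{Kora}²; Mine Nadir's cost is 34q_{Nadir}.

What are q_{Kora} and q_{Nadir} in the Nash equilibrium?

7, 12.5

Mine Kora's profit: π = q_{Kora}(98 − 2(q_{Kora} + q_{Nadir})) − 24q_{Kora} − 1.5q_{Kora}².
∂π/∂q_{Kora} = 74 − 7q_{Kora} − 2q_{Nadir} = 0, so q_{Kora} = 74/7 − (2/7)q_{Nadir}.
For Nadir: ∂π/∂q_{Nadir} = 64 − 4q_{Nadir} − 2q_{Kora} = 0 ⇒ q_{Nadir} = 16 − 0.5q_{Kora}.
Solving the two reaction functions simultaneously: (1 − (−2/7)(−0.5))q_{Kora} = 74/7 − (2/7)·16, so (6/7)q_{Kora} = 6 and q_{Kora} = 7.
Then q_{Nadir} = 16 − 0.5·7 = 12.5.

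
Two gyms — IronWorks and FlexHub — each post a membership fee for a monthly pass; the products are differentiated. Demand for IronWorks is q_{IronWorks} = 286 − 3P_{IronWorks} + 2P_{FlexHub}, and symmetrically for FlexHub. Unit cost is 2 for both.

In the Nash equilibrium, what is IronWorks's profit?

IronWorks's profit: π = (P_{IronWorks} − 2)(286 − 3P_{IronWorks} + 2P_{FlexHub}).
∂π/∂P_{IronWorks} = 292 − 6P_{IronWorks} + 2P_{FlexHub} = 0 ⇒ P_{IronWorks} = 146/3 + (1/3)P_{FlexHub}.
Setting P_{IronWorks} = P_{FlexHub} in the reaction function: P_{IronWorks} = 146/3 + (1/3)P_{IronWorks}, so P_{IronWorks} = (146/3) / (2/3) = 73.
q_{IronWorks} = 286 − 3·73 + 2·73 = 213.
Profit = (73 − 2)·213 = 15123.

15123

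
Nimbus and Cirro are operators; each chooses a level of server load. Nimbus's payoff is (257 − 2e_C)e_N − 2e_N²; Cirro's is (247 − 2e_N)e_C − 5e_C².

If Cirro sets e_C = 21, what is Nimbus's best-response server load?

Expanding Nimbus's payoff: 257e_N − 2e_Ce_N − 2e_N².
∂π/∂e_N = 257 − 2e_C − 4e_N = 0, so e_N = 64.25 − 0.5e_C.
At e_C = 21: e_N = 64.25 − 0.5·21 = 53.75.

53.75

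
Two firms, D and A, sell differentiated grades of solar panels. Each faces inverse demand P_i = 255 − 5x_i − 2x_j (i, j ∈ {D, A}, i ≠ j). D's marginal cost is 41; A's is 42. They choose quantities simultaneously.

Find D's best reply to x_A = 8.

Firm D's profit: π = x_D(255 − 5x_D − 2x_A) − 41x_D.
∂π/∂x_D = 214 − 10x_D − 2x_A = 0 ⇒ x_D = 21.4 − 0.2x_A.
At x_A = 8: x_D = 21.4 − 0.2·8 = 19.8.

19.8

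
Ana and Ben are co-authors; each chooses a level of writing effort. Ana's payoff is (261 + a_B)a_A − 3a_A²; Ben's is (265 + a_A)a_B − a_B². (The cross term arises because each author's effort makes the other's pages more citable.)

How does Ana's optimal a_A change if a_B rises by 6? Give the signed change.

1

Expanding Ana's payoff: 261a_A + a_Ba_A − 3a_A².
∂π/∂a_A = 261 + a_B − 6a_A = 0, so a_A = 43.5 + (1/6)a_B.
The reaction-function slope is 1/6, so a 6-unit rise in a_B moves a_A by 1/6 × 6 = 1. Ana's best response rises — the actions are strategic complements.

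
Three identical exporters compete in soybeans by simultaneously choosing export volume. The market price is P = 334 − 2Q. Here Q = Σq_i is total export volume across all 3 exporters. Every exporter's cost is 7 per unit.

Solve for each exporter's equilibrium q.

40.875

A representative exporter's profit is π_i = q_i(334 − 2Q) − 7q_i, with Q = q_i + Σ_{j≠i} q_j.
First-order condition: 327 − 4q_i − 2Σ_{j≠i} q_j = 0.
Imposing symmetry (q_j = q for all j) turns Σ_{j≠i} q_j into 2q, so 327 = 8q and q = 40.875.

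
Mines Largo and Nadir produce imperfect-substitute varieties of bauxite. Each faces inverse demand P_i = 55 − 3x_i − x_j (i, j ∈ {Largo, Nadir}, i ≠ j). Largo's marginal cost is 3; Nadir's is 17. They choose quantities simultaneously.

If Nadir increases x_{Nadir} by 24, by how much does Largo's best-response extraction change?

-4

Mine Largo's profit: π = x_{Largo}(55 − 3x_{Largo} − x_{Nadir}) − 3x_{Largo}.
∂π/∂x_{Largo} = 52 − 6x_{Largo} − x_{Nadir} = 0 ⇒ x_{Largo} = 26/3 − (1/6)x_{Nadir}.
The reaction-function slope is −1/6, so a 24-unit rise in x_{Nadir} moves x_{Largo} by −1/6 × 24 = −4. Largo's best response falls — the actions are strategic substitutes.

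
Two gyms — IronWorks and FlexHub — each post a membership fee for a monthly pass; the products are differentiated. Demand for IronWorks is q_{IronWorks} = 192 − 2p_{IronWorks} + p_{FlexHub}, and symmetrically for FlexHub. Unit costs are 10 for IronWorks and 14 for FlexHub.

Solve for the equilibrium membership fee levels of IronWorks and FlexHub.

71.2, 72.8

IronWorks's profit: π = (p_{IronWorks} − 10)(192 − 2p_{IronWorks} + p_{FlexHub}).
∂π/∂p_{IronWorks} = 212 − 4p_{IronWorks} + p_{FlexHub} = 0 ⇒ p_{IronWorks} = 53 + 0.25p_{FlexHub}.
Similarly p_{FlexHub} = 55 + 0.25p_{IronWorks}.
Substituting the second reaction function into the first: p_{IronWorks} = 53 + 0.25(55 + 0.25p_{IronWorks}), which gives 0.9375p_{IronWorks} = 66.75 ⇒ p_{IronWorks} = 71.2.
Then p_{FlexHub} = 55 + 0.25·71.2 = 72.8.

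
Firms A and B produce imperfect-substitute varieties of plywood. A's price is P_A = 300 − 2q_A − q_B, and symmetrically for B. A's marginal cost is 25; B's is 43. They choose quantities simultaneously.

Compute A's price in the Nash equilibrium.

Firm A's profit: π = q_A(300 − 2q_A − q_B) − 25q_A.
∂π/∂q_A = 275 − 4q_A − q_B = 0 ⇒ q_A = 68.75 − 0.25q_B.
Similarly q_B = 64.25 − 0.25q_A.
Solving the two reaction functions simultaneously: (1 − (−0.25)(−0.25))q_A = 68.75 − 0.25·64.25, so 0.9375q_A = 52.6875 and q_A = 56.2.
Then q_B = 64.25 − 0.25·56.2 = 50.2.
P_A = 300 − 2·56.2 − 50.2 = 137.4.

137.4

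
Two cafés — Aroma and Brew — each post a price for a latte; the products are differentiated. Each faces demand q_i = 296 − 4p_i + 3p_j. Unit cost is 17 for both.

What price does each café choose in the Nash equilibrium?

72.8

Aroma's profit: π = (p_{Aroma} − 17)(296 − 4p_{Aroma} + 3p_{Brew}).
∂π/∂p_{Aroma} = 364 − 8p_{Aroma} + 3p_{Brew} = 0 ⇒ p_{Aroma} = 45.5 + 0.375p_{Brew}.
By symmetry p_{Brew} = p_{Aroma}; substituting into the reaction function, 0.625p_{Aroma} = 45.5 and p_{Aroma} = 72.8.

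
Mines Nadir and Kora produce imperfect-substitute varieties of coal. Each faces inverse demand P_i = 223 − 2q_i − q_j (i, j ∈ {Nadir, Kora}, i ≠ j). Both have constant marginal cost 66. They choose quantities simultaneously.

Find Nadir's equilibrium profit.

Mine Nadir's profit: π = q_{Nadir}(223 − 2q_{Nadir} − q_{Kora}) − 66q_{Nadir}.
∂π/∂q_{Nadir} = 157 − 4q_{Nadir} − q_{Kora} = 0 ⇒ q_{Nadir} = 39.25 − 0.25q_{Kora}.
Setting q_{Nadir} = q_{Kora} in the reaction function: q_{Nadir} = 39.25 − 0.25q_{Nadir}, so q_{Nadir} = 39.25 / 1.25 = 31.4.
P_{Nadir} = 223 − 2·31.4 − 31.4 = 128.8.
Profit = (128.8 − 66)·31.4 = 1971.92.

1971.92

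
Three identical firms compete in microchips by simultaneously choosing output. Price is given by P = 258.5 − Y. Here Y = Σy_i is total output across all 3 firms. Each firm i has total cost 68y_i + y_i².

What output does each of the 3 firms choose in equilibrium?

31.75

A representative firm's profit is π_i = y_i(258.5 − Y) − 68y_i − y_i², with Y = y_i + Σ_{j≠i} y_j.
First-order condition: 190.5 − 4y_i − Σ_{j≠i} y_j = 0.
With identical firms, set every y_j = y: then 190.5 − 4y − 2y = 0, i.e. y = 190.5/6 = 31.75.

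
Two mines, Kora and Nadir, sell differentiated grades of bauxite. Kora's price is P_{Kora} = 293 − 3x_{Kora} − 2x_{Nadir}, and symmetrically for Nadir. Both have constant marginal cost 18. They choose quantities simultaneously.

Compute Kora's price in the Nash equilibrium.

Mine Kora's profit: π = x_{Kora}(293 − 3x_{Kora} − 2x_{Nadir}) − 18x_{Kora}.
∂π/∂x_{Kora} = 275 − 6x_{Kora} − 2x_{Nadir} = 0 ⇒ x_{Kora} = 275/6 − (1/3)x_{Nadir}.
By symmetry x_{Nadir} = x_{Kora}; substituting into the reaction function, (4/3)x_{Kora} = 275/6 and x_{Kora} = 34.375.
P_{Kora} = 293 − 3·34.375 − 2·34.375 = 121.125.

121.125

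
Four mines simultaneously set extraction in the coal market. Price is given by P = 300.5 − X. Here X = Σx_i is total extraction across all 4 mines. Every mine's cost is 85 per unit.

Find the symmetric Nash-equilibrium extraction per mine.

43.1

A representative mine's profit is π_i = x_i(300.5 − X) − 85x_i, with X = x_i + Σ_{j≠i} x_j.
First-order condition: 215.5 − 2x_i − Σ_{j≠i} x_j = 0.
With identical mines, set every x_j = x: then 215.5 − 2x − 3x = 0, i.e. x = 215.5/5 = 43.1.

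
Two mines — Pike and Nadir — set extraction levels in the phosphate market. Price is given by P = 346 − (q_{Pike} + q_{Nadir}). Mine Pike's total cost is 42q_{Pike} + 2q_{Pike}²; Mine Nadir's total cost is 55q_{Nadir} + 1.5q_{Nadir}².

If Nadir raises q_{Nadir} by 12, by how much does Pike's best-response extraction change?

Mine Pike's profit: π = q_{Pike}(346 − (q_{Pike} + q_{Nadir})) − 42q_{Pike} − 2q_{Pike}².
∂π/∂q_{Pike} = 304 − 6q_{Pike} − q_{Nadir} = 0, so q_{Pike} = 152/3 − (1/6)q_{Nadir}.
The reaction-function slope is −1/6, so a 12-unit rise in q_{Nadir} moves q_{Pike} by −1/6 × 12 = −2. Pike's best response falls — the actions are strategic substitutes.

-2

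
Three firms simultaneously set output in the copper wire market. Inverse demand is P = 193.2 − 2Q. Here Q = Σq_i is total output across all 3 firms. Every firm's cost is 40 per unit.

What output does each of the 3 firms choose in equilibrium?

A representative firm's profit is π_i = q_i(193.2 − 2Q) − 40q_i, with Q = q_i + Σ_{j≠i} q_j.
First-order condition: 153.2 − 4q_i − 2Σ_{j≠i} q_j = 0.
In a symmetric equilibrium every firm chooses the same q, so Σ_{j≠i} q_j = 2q. The condition becomes 153.2 − 8q = 0, giving q = 153.2/8 = 19.15.

19.15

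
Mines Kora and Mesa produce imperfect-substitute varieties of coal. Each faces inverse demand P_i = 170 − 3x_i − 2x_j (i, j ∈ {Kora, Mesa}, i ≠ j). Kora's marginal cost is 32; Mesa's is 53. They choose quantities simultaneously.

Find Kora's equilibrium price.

Mine Kora's profit: π = x_{Kora}(170 − 3x_{Kora} − 2x_{Mesa}) − 32x_{Kora}.
∂π/∂x_{Kora} = 138 − 6x_{Kora} − 2x_{Mesa} = 0 ⇒ x_{Kora} = 23 − (1/3)x_{Mesa}.
Similarly x_{Mesa} = 19.5 − (1/3)x_{Kora}.
Solving the two reaction functions simultaneously: (1 − (−1/3)(−1/3))x_{Kora} = 23 − (1/3)·19.5, so (8/9)x_{Kora} = 16.5 and x_{Kora} = 18.5625.
Then x_{Mesa} = 19.5 − (1/3)·18.5625 = 13.3125.
P_{Kora} = 170 − 3·18.5625 − 2·13.3125 = 87.6875.

87.6875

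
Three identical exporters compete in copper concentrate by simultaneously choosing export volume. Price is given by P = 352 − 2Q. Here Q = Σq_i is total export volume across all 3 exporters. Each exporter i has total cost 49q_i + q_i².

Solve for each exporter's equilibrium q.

30.3

A representative exporter's profit is π_i = q_i(352 − 2Q) − 49q_i − q_i², with Q = q_i + Σ_{j≠i} q_j.
First-order condition: 303 − 6q_i − 2Σ_{j≠i} q_j = 0.
In a symmetric equilibrium every exporter chooses the same q, so Σ_{j≠i} q_j = 2q. The condition becomes 303 − 10q = 0, giving q = 303/10 = 30.3.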